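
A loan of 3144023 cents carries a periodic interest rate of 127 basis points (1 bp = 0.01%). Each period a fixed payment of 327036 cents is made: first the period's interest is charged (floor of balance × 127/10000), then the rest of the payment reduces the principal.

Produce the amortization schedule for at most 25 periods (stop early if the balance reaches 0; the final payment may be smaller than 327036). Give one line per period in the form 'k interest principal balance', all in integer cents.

1. interest=⌊3144023·127/10000⌋=39929; principal=327036-39929=287107; balance=3144023-287107=2856916
2. interest=⌊2856916·127/10000⌋=36282; principal=327036-36282=290754; balance=2856916-290754=2566162
3. interest=⌊2566162·127/10000⌋=32590; principal=327036-32590=294446; balance=2566162-294446=2271716
4. interest=⌊2271716·127/10000⌋=28850; principal=327036-28850=298186; balance=2271716-298186=1973530
5. interest=⌊1973530·127/10000⌋=25063; principal=327036-25063=301973; balance=1973530-301973=1671557
6. interest=⌊1671557·127/10000⌋=21228; principal=327036-21228=305808; balance=1671557-305808=1365749
7. interest=⌊1365749·127/10000⌋=17345; principal=327036-17345=309691; balance=1365749-309691=1056058
8. interest=⌊1056058·127/10000⌋=13411; principal=327036-13411=313625; balance=1056058-313625=742433
9. interest=⌊742433·127/10000⌋=9428; principal=327036-9428=317608; balance=742433-317608=424825
10. interest=⌊424825·127/10000⌋=5395; principal=327036-5395=321641; balance=424825-321641=103184
11. interest=⌊103184·127/10000⌋=1310; principal=min(327036-1310,103184)=103184; balance=103184-103184=0

1 39929 287107 2856916
2 36282 290754 2566162
3 32590 294446 2271716
4 28850 298186 1973530
5 25063 301973 1671557
6 21228 305808 1365749
7 17345 309691 1056058
8 13411 313625 742433
9 9428 317608 424825
10 5395 321641 103184
11 1310 103184 0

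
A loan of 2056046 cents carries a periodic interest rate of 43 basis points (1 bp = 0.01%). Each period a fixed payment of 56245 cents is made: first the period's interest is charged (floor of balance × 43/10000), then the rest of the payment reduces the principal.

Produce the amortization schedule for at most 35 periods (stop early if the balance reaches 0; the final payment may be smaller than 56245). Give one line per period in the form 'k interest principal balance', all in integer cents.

1. interest=⌊2056046·43/10000⌋=8840; principal=56245-8840=47405; balance=2056046-47405=2008641
2. interest=⌊2008641·43/10000⌋=8637; principal=56245-8637=47608; balance=2008641-47608=1961033
3. interest=⌊1961033·43/10000⌋=8432; principal=56245-8432=47813; balance=1961033-47813=1913220
4. interest=⌊1913220·43/10000⌋=8226; principal=56245-8226=48019; balance=1913220-48019=1865201
5. interest=⌊1865201·43/10000⌋=8020; principal=56245-8020=48225; balance=1865201-48225=1816976
6. interest=⌊1816976·43/10000⌋=7812; principal=56245-7812=48433; balance=1816976-48433=1768543
7. interest=⌊1768543·43/10000⌋=7604; principal=56245-7604=48641; balance=1768543-48641=1719902
8. interest=⌊1719902·43/10000⌋=7395; principal=56245-7395=48850; balance=1719902-48850=1671052
9. interest=⌊1671052·43/10000⌋=7185; principal=56245-7185=49060; balance=1671052-49060=1621992
10. interest=⌊1621992·43/10000⌋=6974; principal=56245-6974=49271; balance=1621992-49271=1572721
11. interest=⌊1572721·43/10000⌋=6762; principal=56245-6762=49483; balance=1572721-49483=1523238
12. interest=⌊1523238·43/10000⌋=6549; principal=56245-6549=49696; balance=1523238-49696=1473542
13. interest=⌊1473542·43/10000⌋=6336; principal=56245-6336=49909; balance=1473542-49909=1423633
14. interest=⌊1423633·43/10000⌋=6121; principal=56245-6121=50124; balance=1423633-50124=1373509
15. interest=⌊1373509·43/10000⌋=5906; principal=56245-5906=50339; balance=1373509-50339=1323170
16. interest=⌊1323170·43/10000⌋=5689; principal=56245-5689=50556; balance=1323170-50556=1272614
17. interest=⌊1272614·43/10000⌋=5472; principal=56245-5472=50773; balance=1272614-50773=1221841
18. interest=⌊1221841·43/10000⌋=5253; principal=56245-5253=50992; balance=1221841-50992=1170849
19. interest=⌊1170849·43/10000⌋=5034; principal=56245-5034=51211; balance=1170849-51211=1119638
20. interest=⌊1119638·43/10000⌋=4814; principal=56245-4814=51431; balance=1119638-51431=1068207
21. interest=⌊1068207·43/10000⌋=4593; principal=56245-4593=51652; balance=1068207-51652=1016555
22. interest=⌊1016555·43/10000⌋=4371; principal=56245-4371=51874; balance=1016555-51874=964681
23. interest=⌊964681·43/10000⌋=4148; principal=56245-4148=52097; balance=964681-52097=912584
24. interest=⌊912584·43/10000⌋=3924; principal=56245-3924=52321; balance=912584-52321=860263
25. interest=⌊860263·43/10000⌋=3699; principal=56245-3699=52546; balance=860263-52546=807717
26. interest=⌊807717·43/10000⌋=3473; principal=56245-3473=52772; balance=807717-52772=754945
27. interest=⌊754945·43/10000⌋=3246; principal=56245-3246=52999; balance=754945-52999=701946
28. interest=⌊701946·43/10000⌋=3018; principal=56245-3018=53227; balance=701946-53227=648719
29. interest=⌊648719·43/10000⌋=2789; principal=56245-2789=53456; balance=648719-53456=595263
30. interest=⌊595263·43/10000⌋=2559; principal=56245-2559=53686; balance=595263-53686=541577
31. interest=⌊541577·43/10000⌋=2328; principal=56245-2328=53917; balance=541577-53917=487660
32. interest=⌊487660·43/10000⌋=2096; principal=56245-2096=54149; balance=487660-54149=433511
33. interest=⌊433511·43/10000⌋=1864; principal=56245-1864=54381; balance=433511-54381=379130
34. interest=⌊379130·43/10000⌋=1630; principal=56245-1630=54615; balance=379130-54615=324515
35. interest=⌊324515·43/10000⌋=1395; principal=56245-1395=54850; balance=324515-54850=269665

1 8840 47405 2008641
2 8637 47608 1961033
3 8432 47813 1913220
4 8226 48019 1865201
5 8020 48225 1816976
6 7812 48433 1768543
7 7604 48641 1719902
8 7395 48850 1671052
9 7185 49060 1621992
10 6974 49271 1572721
11 6762 49483 1523238
12 6549 49696 1473542
13 6336 49909 1423633
14 6121 50124 1373509
15 5906 50339 1323170
16 5689 50556 1272614
17 5472 50773 1221841
18 5253 50992 1170849
19 5034 51211 1119638
20 4814 51431 1068207
21 4593 51652 1016555
22 4371 51874 964681
23 4148 52097 912584
24 3924 52321 860263
25 3699 52546 807717
26 3473 52772 754945
27 3246 52999 701946
28 3018 53227 648719
29 2789 53456 595263
30 2559 53686 541577
31 2328 53917 487660
32 2096 54149 433511
33 1864 54381 379130
34 1630 54615 324515
35 1395 54850 269665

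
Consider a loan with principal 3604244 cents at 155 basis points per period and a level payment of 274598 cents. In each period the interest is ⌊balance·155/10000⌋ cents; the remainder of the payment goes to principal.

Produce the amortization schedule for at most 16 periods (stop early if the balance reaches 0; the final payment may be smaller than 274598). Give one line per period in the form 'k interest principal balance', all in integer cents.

1. interest=⌊3604244·155/10000⌋=55865; principal=274598-55865=218733; balance=3604244-218733=3385511
2. interest=⌊3385511·155/10000⌋=52475; principal=274598-52475=222123; balance=3385511-222123=3163388
3. interest=⌊3163388·155/10000⌋=49032; principal=274598-49032=225566; balance=3163388-225566=2937822
4. interest=⌊2937822·155/10000⌋=45536; principal=274598-45536=229062; balance=2937822-229062=2708760
5. interest=⌊2708760·155/10000⌋=41985; principal=274598-41985=232613; balance=2708760-232613=2476147
6. interest=⌊2476147·155/10000⌋=38380; principal=274598-38380=236218; balance=2476147-236218=2239929
7. interest=⌊2239929·155/10000⌋=34718; principal=274598-34718=239880; balance=2239929-239880=2000049
8. interest=⌊2000049·155/10000⌋=31000; principal=274598-31000=243598; balance=2000049-243598=1756451
9. interest=⌊1756451·155/10000⌋=27224; principal=274598-27224=247374; balance=1756451-247374=1509077
10. interest=⌊1509077·155/10000⌋=23390; principal=274598-23390=251208; balance=1509077-251208=1257869
11. interest=⌊1257869·155/10000⌋=19496; principal=274598-19496=255102; balance=1257869-255102=1002767
12. interest=⌊1002767·155/10000⌋=15542; principal=274598-15542=259056; balance=1002767-259056=743711
13. interest=⌊743711·155/10000⌋=11527; principal=274598-11527=263071; balance=743711-263071=480640
14. interest=⌊480640·155/10000⌋=7449; principal=274598-7449=267149; balance=480640-267149=213491
15. interest=⌊213491·155/10000⌋=3309; principal=min(274598-3309,213491)=213491; balance=213491-213491=0

1 55865 218733 3385511
2 52475 222123 3163388
3 49032 225566 2937822
4 45536 229062 2708760
5 41985 232613 2476147
6 38380 236218 2239929
7 34718 239880 2000049
8 31000 243598 1756451
9 27224 247374 1509077
10 23390 251208 1257869
11 19496 255102 1002767
12 15542 259056 743711
13 11527 263071 480640
14 7449 267149 213491
15 3309 213491 0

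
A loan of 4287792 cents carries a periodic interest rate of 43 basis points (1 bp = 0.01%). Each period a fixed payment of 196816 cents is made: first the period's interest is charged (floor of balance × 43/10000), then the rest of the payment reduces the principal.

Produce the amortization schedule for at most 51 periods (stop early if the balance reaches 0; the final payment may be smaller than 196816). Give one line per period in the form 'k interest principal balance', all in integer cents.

1. interest=⌊4287792·43/10000⌋=18437; principal=196816-18437=178379; balance=4287792-178379=4109413
2. interest=⌊4109413·43/10000⌋=17670; principal=196816-17670=179146; balance=4109413-179146=3930267
3. interest=⌊3930267·43/10000⌋=16900; principal=196816-16900=179916; balance=3930267-179916=3750351
4. interest=⌊3750351·43/10000⌋=16126; principal=196816-16126=180690; balance=3750351-180690=3569661
5. interest=⌊3569661·43/10000⌋=15349; principal=196816-15349=181467; balance=3569661-181467=3388194
6. interest=⌊3388194·43/10000⌋=14569; principal=196816-14569=182247; balance=3388194-182247=3205947
7. interest=⌊3205947·43/10000⌋=13785; principal=196816-13785=183031; balance=3205947-183031=3022916
8. interest=⌊3022916·43/10000⌋=12998; principal=196816-12998=183818; balance=3022916-183818=2839098
9. interest=⌊2839098·43/10000⌋=12208; principal=196816-12208=184608; balance=2839098-184608=2654490
10. interest=⌊2654490·43/10000⌋=11414; principal=196816-11414=185402; balance=2654490-185402=2469088
11. interest=⌊2469088·43/10000⌋=10617; principal=196816-10617=186199; balance=2469088-186199=2282889
12. interest=⌊2282889·43/10000⌋=9816; principal=196816-9816=187000; balance=2282889-187000=2095889
13. interest=⌊2095889·43/10000⌋=9012; principal=196816-9012=187804; balance=2095889-187804=1908085
14. interest=⌊1908085·43/10000⌋=8204; principal=196816-8204=188612; balance=1908085-188612=1719473
15. interest=⌊1719473·43/10000⌋=7393; principal=196816-7393=189423; balance=1719473-189423=1530050
16. interest=⌊1530050·43/10000⌋=6579; principal=196816-6579=190237; balance=1530050-190237=1339813
17. interest=⌊1339813·43/10000⌋=5761; principal=196816-5761=191055; balance=1339813-191055=1148758
18. interest=⌊1148758·43/10000⌋=4939; principal=196816-4939=191877; balance=1148758-191877=956881
19. interest=⌊956881·43/10000⌋=4114; principal=196816-4114=192702; balance=956881-192702=764179
20. interest=⌊764179·43/10000⌋=3285; principal=196816-3285=193531; balance=764179-193531=570648
21. interest=⌊570648·43/10000⌋=2453; principal=196816-2453=194363; balance=570648-194363=376285
22. interest=⌊376285·43/10000⌋=1618; principal=196816-1618=195198; balance=376285-195198=181087
23. interest=⌊181087·43/10000⌋=778; principal=min(196816-778,181087)=181087; balance=181087-181087=0

1 18437 178379 4109413
2 17670 179146 3930267
3 16900 179916 3750351
4 16126 180690 3569661
5 15349 181467 3388194
6 14569 182247 3205947
7 13785 183031 3022916
8 12998 183818 2839098
9 12208 184608 2654490
10 11414 185402 2469088
11 10617 186199 2282889
12 9816 187000 2095889
13 9012 187804 1908085
14 8204 188612 1719473
15 7393 189423 1530050
16 6579 190237 1339813
17 5761 191055 1148758
18 4939 191877 956881
19 4114 192702 764179
20 3285 193531 570648
21 2453 194363 376285
22 1618 195198 181087
23 778 181087 0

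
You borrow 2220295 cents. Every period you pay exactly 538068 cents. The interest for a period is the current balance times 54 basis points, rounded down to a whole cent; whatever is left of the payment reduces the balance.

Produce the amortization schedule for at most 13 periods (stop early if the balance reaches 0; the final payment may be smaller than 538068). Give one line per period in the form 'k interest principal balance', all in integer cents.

1 11989 526079 1694216
2 9148 528920 1165296
3 6292 531776 633520
4 3421 534647 98873
5 533 98873 0

1. interest=⌊2220295·54/10000⌋=11989; principal=538068-11989=526079; balance=2220295-526079=1694216
2. interest=⌊1694216·54/10000⌋=9148; principal=538068-9148=528920; balance=1694216-528920=1165296
3. interest=⌊1165296·54/10000⌋=6292; principal=538068-6292=531776; balance=1165296-531776=633520
4. interest=⌊633520·54/10000⌋=3421; principal=538068-3421=534647; balance=633520-534647=98873
5. interest=⌊98873·54/10000⌋=533; principal=min(538068-533,98873)=98873; balance=98873-98873=0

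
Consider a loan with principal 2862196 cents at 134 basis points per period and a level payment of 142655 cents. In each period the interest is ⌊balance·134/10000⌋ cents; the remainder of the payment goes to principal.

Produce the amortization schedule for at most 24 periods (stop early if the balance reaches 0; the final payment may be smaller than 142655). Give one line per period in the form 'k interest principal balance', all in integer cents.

1. interest=⌊2862196·134/10000⌋=38353; principal=142655-38353=104302; balance=2862196-104302=2757894
2. interest=⌊2757894·134/10000⌋=36955; principal=142655-36955=105700; balance=2757894-105700=2652194
3. interest=⌊2652194·134/10000⌋=35539; principal=142655-35539=107116; balance=2652194-107116=2545078
4. interest=⌊2545078·134/10000⌋=34104; principal=142655-34104=108551; balance=2545078-108551=2436527
5. interest=⌊2436527·134/10000⌋=32649; principal=142655-32649=110006; balance=2436527-110006=2326521
6. interest=⌊2326521·134/10000⌋=31175; principal=142655-31175=111480; balance=2326521-111480=2215041
7. interest=⌊2215041·134/10000⌋=29681; principal=142655-29681=112974; balance=2215041-112974=2102067
8. interest=⌊2102067·134/10000⌋=28167; principal=142655-28167=114488; balance=2102067-114488=1987579
9. interest=⌊1987579·134/10000⌋=26633; principal=142655-26633=116022; balance=1987579-116022=1871557
10. interest=⌊1871557·134/10000⌋=25078; principal=142655-25078=117577; balance=1871557-117577=1753980
11. interest=⌊1753980·134/10000⌋=23503; principal=142655-23503=119152; balance=1753980-119152=1634828
12. interest=⌊1634828·134/10000⌋=21906; principal=142655-21906=120749; balance=1634828-120749=1514079
13. interest=⌊1514079·134/10000⌋=20288; principal=142655-20288=122367; balance=1514079-122367=1391712
14. interest=⌊1391712·134/10000⌋=18648; principal=142655-18648=124007; balance=1391712-124007=1267705
15. interest=⌊1267705·134/10000⌋=16987; principal=142655-16987=125668; balance=1267705-125668=1142037
16. interest=⌊1142037·134/10000⌋=15303; principal=142655-15303=127352; balance=1142037-127352=1014685
17. interest=⌊1014685·134/10000⌋=13596; principal=142655-13596=129059; balance=1014685-129059=885626
18. interest=⌊885626·134/10000⌋=11867; principal=142655-11867=130788; balance=885626-130788=754838
19. interest=⌊754838·134/10000⌋=10114; principal=142655-10114=132541; balance=754838-132541=622297
20. interest=⌊622297·134/10000⌋=8338; principal=142655-8338=134317; balance=622297-134317=487980
21. interest=⌊487980·134/10000⌋=6538; principal=142655-6538=136117; balance=487980-136117=351863
22. interest=⌊351863·134/10000⌋=4714; principal=142655-4714=137941; balance=351863-137941=213922
23. interest=⌊213922·134/10000⌋=2866; principal=142655-2866=139789; balance=213922-139789=74133
24. interest=⌊74133·134/10000⌋=993; principal=min(142655-993,74133)=74133; balance=74133-74133=0

1 38353 104302 2757894
2 36955 105700 2652194
3 35539 107116 2545078
4 34104 108551 2436527
5 32649 110006 2326521
6 31175 111480 2215041
7 29681 112974 2102067
8 28167 114488 1987579
9 26633 116022 1871557
10 25078 117577 1753980
11 23503 119152 1634828
12 21906 120749 1514079
13 20288 122367 1391712
14 18648 124007 1267705
15 16987 125668 1142037
16 15303 127352 1014685
17 13596 129059 885626
18 11867 130788 754838
19 10114 132541 622297
20 8338 134317 487980
21 6538 136117 351863
22 4714 137941 213922
23 2866 139789 74133
24 993 74133 0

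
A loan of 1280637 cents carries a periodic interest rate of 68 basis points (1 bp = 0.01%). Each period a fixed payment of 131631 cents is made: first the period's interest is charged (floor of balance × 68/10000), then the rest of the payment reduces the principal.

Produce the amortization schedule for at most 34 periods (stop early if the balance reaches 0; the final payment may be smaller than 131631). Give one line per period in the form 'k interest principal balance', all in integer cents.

1 8708 122923 1157714
2 7872 123759 1033955
3 7030 124601 909354
4 6183 125448 783906
5 5330 126301 657605
6 4471 127160 530445
7 3607 128024 402421
8 2736 128895 273526
9 1859 129772 143754
10 977 130654 13100
11 89 13100 0

1. interest=⌊1280637·68/10000⌋=8708; principal=131631-8708=122923; balance=1280637-122923=1157714
2. interest=⌊1157714·68/10000⌋=7872; principal=131631-7872=123759; balance=1157714-123759=1033955
3. interest=⌊1033955·68/10000⌋=7030; principal=131631-7030=124601; balance=1033955-124601=909354
4. interest=⌊909354·68/10000⌋=6183; principal=131631-6183=125448; balance=909354-125448=783906
5. interest=⌊783906·68/10000⌋=5330; principal=131631-5330=126301; balance=783906-126301=657605
6. interest=⌊657605·68/10000⌋=4471; principal=131631-4471=127160; balance=657605-127160=530445
7. interest=⌊530445·68/10000⌋=3607; principal=131631-3607=128024; balance=530445-128024=402421
8. interest=⌊402421·68/10000⌋=2736; principal=131631-2736=128895; balance=402421-128895=273526
9. interest=⌊273526·68/10000⌋=1859; principal=131631-1859=129772; balance=273526-129772=143754
10. interest=⌊143754·68/10000⌋=977; principal=131631-977=130654; balance=143754-130654=13100
11. interest=⌊13100·68/10000⌋=89; principal=min(131631-89,13100)=13100; balance=13100-13100=0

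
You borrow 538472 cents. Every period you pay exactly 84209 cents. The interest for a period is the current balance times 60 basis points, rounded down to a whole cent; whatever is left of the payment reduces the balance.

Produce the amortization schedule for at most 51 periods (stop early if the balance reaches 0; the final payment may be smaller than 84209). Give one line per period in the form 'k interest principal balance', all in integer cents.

1 3230 80979 457493
2 2744 81465 376028
3 2256 81953 294075
4 1764 82445 211630
5 1269 82940 128690
6 772 83437 45253
7 271 45253 0

1. interest=⌊538472·60/10000⌋=3230; principal=84209-3230=80979; balance=538472-80979=457493
2. interest=⌊457493·60/10000⌋=2744; principal=84209-2744=81465; balance=457493-81465=376028
3. interest=⌊376028·60/10000⌋=2256; principal=84209-2256=81953; balance=376028-81953=294075
4. interest=⌊294075·60/10000⌋=1764; principal=84209-1764=82445; balance=294075-82445=211630
5. interest=⌊211630·60/10000⌋=1269; principal=84209-1269=82940; balance=211630-82940=128690
6. interest=⌊128690·60/10000⌋=772; principal=84209-772=83437; balance=128690-83437=45253
7. interest=⌊45253·60/10000⌋=271; principal=min(84209-271,45253)=45253; balance=45253-45253=0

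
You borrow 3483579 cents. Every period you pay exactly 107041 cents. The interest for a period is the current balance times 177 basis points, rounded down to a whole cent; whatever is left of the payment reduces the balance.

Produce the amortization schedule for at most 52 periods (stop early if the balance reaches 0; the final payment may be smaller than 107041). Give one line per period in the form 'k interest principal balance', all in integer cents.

1 61659 45382 3438197
2 60856 46185 3392012
3 60038 47003 3345009
4 59206 47835 3297174
5 58359 48682 3248492
6 57498 49543 3198949
7 56621 50420 3148529
8 55728 51313 3097216
9 54820 52221 3044995
10 53896 53145 2991850
11 52955 54086 2937764
12 51998 55043 2882721
13 51024 56017 2826704
14 50032 57009 2769695
15 49023 58018 2711677
16 47996 59045 2652632
17 46951 60090 2592542
18 45887 61154 2531388
19 44805 62236 2469152
20 43703 63338 2405814
21 42582 64459 2341355
22 41441 65600 2275755
23 40280 66761 2208994
24 39099 67942 2141052
25 37896 69145 2071907
26 36672 70369 2001538
27 35427 71614 1929924
28 34159 72882 1857042
29 32869 74172 1782870
30 31556 75485 1707385
31 30220 76821 1630564
32 28860 78181 1552383
33 27477 79564 1472819
34 26068 80973 1391846
35 24635 82406 1309440
36 23177 83864 1225576
37 21692 85349 1140227
38 20182 86859 1053368
39 18644 88397 964971
40 17079 89962 875009
41 15487 91554 783455
42 13867 93174 690281
43 12217 94824 595457
44 10539 96502 498955
45 8831 98210 400745
46 7093 99948 300797
47 5324 101717 199080
48 3523 103518 95562
49 1691 95562 0

1. interest=⌊3483579·177/10000⌋=61659; principal=107041-61659=45382; balance=3483579-45382=3438197
2. interest=⌊3438197·177/10000⌋=60856; principal=107041-60856=46185; balance=3438197-46185=3392012
3. interest=⌊3392012·177/10000⌋=60038; principal=107041-60038=47003; balance=3392012-47003=3345009
4. interest=⌊3345009·177/10000⌋=59206; principal=107041-59206=47835; balance=3345009-47835=3297174
5. interest=⌊3297174·177/10000⌋=58359; principal=107041-58359=48682; balance=3297174-48682=3248492
6. interest=⌊3248492·177/10000⌋=57498; principal=107041-57498=49543; balance=3248492-49543=3198949
7. interest=⌊3198949·177/10000⌋=56621; principal=107041-56621=50420; balance=3198949-50420=3148529
8. interest=⌊3148529·177/10000⌋=55728; principal=107041-55728=51313; balance=3148529-51313=3097216
9. interest=⌊3097216·177/10000⌋=54820; principal=107041-54820=52221; balance=3097216-52221=3044995
10. interest=⌊3044995·177/10000⌋=53896; principal=107041-53896=53145; balance=3044995-53145=2991850
11. interest=⌊2991850·177/10000⌋=52955; principal=107041-52955=54086; balance=2991850-54086=2937764
12. interest=⌊2937764·177/10000⌋=51998; principal=107041-51998=55043; balance=2937764-55043=2882721
13. interest=⌊2882721·177/10000⌋=51024; principal=107041-51024=56017; balance=2882721-56017=2826704
14. interest=⌊2826704·177/10000⌋=50032; principal=107041-50032=57009; balance=2826704-57009=2769695
15. interest=⌊2769695·177/10000⌋=49023; principal=107041-49023=58018; balance=2769695-58018=2711677
16. interest=⌊2711677·177/10000⌋=47996; principal=107041-47996=59045; balance=2711677-59045=2652632
17. interest=⌊2652632·177/10000⌋=46951; principal=107041-46951=60090; balance=2652632-60090=2592542
18. interest=⌊2592542·177/10000⌋=45887; principal=107041-45887=61154; balance=2592542-61154=2531388
19. interest=⌊2531388·177/10000⌋=44805; principal=107041-44805=62236; balance=2531388-62236=2469152
20. interest=⌊2469152·177/10000⌋=43703; principal=107041-43703=63338; balance=2469152-63338=2405814
21. interest=⌊2405814·177/10000⌋=42582; principal=107041-42582=64459; balance=2405814-64459=2341355
22. interest=⌊2341355·177/10000⌋=41441; principal=107041-41441=65600; balance=2341355-65600=2275755
23. interest=⌊2275755·177/10000⌋=40280; principal=107041-40280=66761; balance=2275755-66761=2208994
24. interest=⌊2208994·177/10000⌋=39099; principal=107041-39099=67942; balance=2208994-67942=2141052
25. interest=⌊2141052·177/10000⌋=37896; principal=107041-37896=69145; balance=2141052-69145=2071907
26. interest=⌊2071907·177/10000⌋=36672; principal=107041-36672=70369; balance=2071907-70369=2001538
27. interest=⌊2001538·177/10000⌋=35427; principal=107041-35427=71614; balance=2001538-71614=1929924
28. interest=⌊1929924·177/10000⌋=34159; principal=107041-34159=72882; balance=1929924-72882=1857042
29. interest=⌊1857042·177/10000⌋=32869; principal=107041-32869=74172; balance=1857042-74172=1782870
30. interest=⌊1782870·177/10000⌋=31556; principal=107041-31556=75485; balance=1782870-75485=1707385
31. interest=⌊1707385·177/10000⌋=30220; principal=107041-30220=76821; balance=1707385-76821=1630564
32. interest=⌊1630564·177/10000⌋=28860; principal=107041-28860=78181; balance=1630564-78181=1552383
33. interest=⌊1552383·177/10000⌋=27477; principal=107041-27477=79564; balance=1552383-79564=1472819
34. interest=⌊1472819·177/10000⌋=26068; principal=107041-26068=80973; balance=1472819-80973=1391846
35. interest=⌊1391846·177/10000⌋=24635; principal=107041-24635=82406; balance=1391846-82406=1309440
36. interest=⌊1309440·177/10000⌋=23177; principal=107041-23177=83864; balance=1309440-83864=1225576
37. interest=⌊1225576·177/10000⌋=21692; principal=107041-21692=85349; balance=1225576-85349=1140227
38. interest=⌊1140227·177/10000⌋=20182; principal=107041-20182=86859; balance=1140227-86859=1053368
39. interest=⌊1053368·177/10000⌋=18644; principal=107041-18644=88397; balance=1053368-88397=964971
40. interest=⌊964971·177/10000⌋=17079; principal=107041-17079=89962; balance=964971-89962=875009
41. interest=⌊875009·177/10000⌋=15487; principal=107041-15487=91554; balance=875009-91554=783455
42. interest=⌊783455·177/10000⌋=13867; principal=107041-13867=93174; balance=783455-93174=690281
43. interest=⌊690281·177/10000⌋=12217; principal=107041-12217=94824; balance=690281-94824=595457
44. interest=⌊595457·177/10000⌋=10539; principal=107041-10539=96502; balance=595457-96502=498955
45. interest=⌊498955·177/10000⌋=8831; principal=107041-8831=98210; balance=498955-98210=400745
46. interest=⌊400745·177/10000⌋=7093; principal=107041-7093=99948; balance=400745-99948=300797
47. interest=⌊300797·177/10000⌋=5324; principal=107041-5324=101717; balance=300797-101717=199080
48. interest=⌊199080·177/10000⌋=3523; principal=107041-3523=103518; balance=199080-103518=95562
49. interest=⌊95562·177/10000⌋=1691; principal=min(107041-1691,95562)=95562; balance=95562-95562=0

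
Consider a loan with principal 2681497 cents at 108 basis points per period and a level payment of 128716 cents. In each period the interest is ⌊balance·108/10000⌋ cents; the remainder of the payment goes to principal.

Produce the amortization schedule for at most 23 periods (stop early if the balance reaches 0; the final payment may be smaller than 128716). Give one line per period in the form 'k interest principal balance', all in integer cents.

1 28960 99756 2581741
2 27882 100834 2480907
3 26793 101923 2378984
4 25693 103023 2275961
5 24580 104136 2171825
6 23455 105261 2066564
7 22318 106398 1960166
8 21169 107547 1852619
9 20008 108708 1743911
10 18834 109882 1634029
11 17647 111069 1522960
12 16447 112269 1410691
13 15235 113481 1297210
14 14009 114707 1182503
15 12771 115945 1066558
16 11518 117198 949360
17 10253 118463 830897
18 8973 119743 711154
19 7680 121036 590118
20 6373 122343 467775
21 5051 123665 344110
22 3716 125000 219110
23 2366 126350 92760

1. interest=⌊2681497·108/10000⌋=28960; principal=128716-28960=99756; balance=2681497-99756=2581741
2. interest=⌊2581741·108/10000⌋=27882; principal=128716-27882=100834; balance=2581741-100834=2480907
3. interest=⌊2480907·108/10000⌋=26793; principal=128716-26793=101923; balance=2480907-101923=2378984
4. interest=⌊2378984·108/10000⌋=25693; principal=128716-25693=103023; balance=2378984-103023=2275961
5. interest=⌊2275961·108/10000⌋=24580; principal=128716-24580=104136; balance=2275961-104136=2171825
6. interest=⌊2171825·108/10000⌋=23455; principal=128716-23455=105261; balance=2171825-105261=2066564
7. interest=⌊2066564·108/10000⌋=22318; principal=128716-22318=106398; balance=2066564-106398=1960166
8. interest=⌊1960166·108/10000⌋=21169; principal=128716-21169=107547; balance=1960166-107547=1852619
9. interest=⌊1852619·108/10000⌋=20008; principal=128716-20008=108708; balance=1852619-108708=1743911
10. interest=⌊1743911·108/10000⌋=18834; principal=128716-18834=109882; balance=1743911-109882=1634029
11. interest=⌊1634029·108/10000⌋=17647; principal=128716-17647=111069; balance=1634029-111069=1522960
12. interest=⌊1522960·108/10000⌋=16447; principal=128716-16447=112269; balance=1522960-112269=1410691
13. interest=⌊1410691·108/10000⌋=15235; principal=128716-15235=113481; balance=1410691-113481=1297210
14. interest=⌊1297210·108/10000⌋=14009; principal=128716-14009=114707; balance=1297210-114707=1182503
15. interest=⌊1182503·108/10000⌋=12771; principal=128716-12771=115945; balance=1182503-115945=1066558
16. interest=⌊1066558·108/10000⌋=11518; principal=128716-11518=117198; balance=1066558-117198=949360
17. interest=⌊949360·108/10000⌋=10253; principal=128716-10253=118463; balance=949360-118463=830897
18. interest=⌊830897·108/10000⌋=8973; principal=128716-8973=119743; balance=830897-119743=711154
19. interest=⌊711154·108/10000⌋=7680; principal=128716-7680=121036; balance=711154-121036=590118
20. interest=⌊590118·108/10000⌋=6373; principal=128716-6373=122343; balance=590118-122343=467775
21. interest=⌊467775·108/10000⌋=5051; principal=128716-5051=123665; balance=467775-123665=344110
22. interest=⌊344110·108/10000⌋=3716; principal=128716-3716=125000; balance=344110-125000=219110
23. interest=⌊219110·108/10000⌋=2366; principal=128716-2366=126350; balance=219110-126350=92760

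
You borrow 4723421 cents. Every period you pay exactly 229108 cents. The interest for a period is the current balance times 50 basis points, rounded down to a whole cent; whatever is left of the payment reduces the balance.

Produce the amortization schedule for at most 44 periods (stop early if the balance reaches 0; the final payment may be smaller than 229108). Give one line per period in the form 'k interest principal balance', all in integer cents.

1. interest=⌊4723421·50/10000⌋=23617; principal=229108-23617=205491; balance=4723421-205491=4517930
2. interest=⌊4517930·50/10000⌋=22589; principal=229108-22589=206519; balance=4517930-206519=4311411
3. interest=⌊4311411·50/10000⌋=21557; principal=229108-21557=207551; balance=4311411-207551=4103860
4. interest=⌊4103860·50/10000⌋=20519; principal=229108-20519=208589; balance=4103860-208589=3895271
5. interest=⌊3895271·50/10000⌋=19476; principal=229108-19476=209632; balance=3895271-209632=3685639
6. interest=⌊3685639·50/10000⌋=18428; principal=229108-18428=210680; balance=3685639-210680=3474959
7. interest=⌊3474959·50/10000⌋=17374; principal=229108-17374=211734; balance=3474959-211734=3263225
8. interest=⌊3263225·50/10000⌋=16316; principal=229108-16316=212792; balance=3263225-212792=3050433
9. interest=⌊3050433·50/10000⌋=15252; principal=229108-15252=213856; balance=3050433-213856=2836577
10. interest=⌊2836577·50/10000⌋=14182; principal=229108-14182=214926; balance=2836577-214926=2621651
11. interest=⌊2621651·50/10000⌋=13108; principal=229108-13108=216000; balance=2621651-216000=2405651
12. interest=⌊2405651·50/10000⌋=12028; principal=229108-12028=217080; balance=2405651-217080=2188571
13. interest=⌊2188571·50/10000⌋=10942; principal=229108-10942=218166; balance=2188571-218166=1970405
14. interest=⌊1970405·50/10000⌋=9852; principal=229108-9852=219256; balance=1970405-219256=1751149
15. interest=⌊1751149·50/10000⌋=8755; principal=229108-8755=220353; balance=1751149-220353=1530796
16. interest=⌊1530796·50/10000⌋=7653; principal=229108-7653=221455; balance=1530796-221455=1309341
17. interest=⌊1309341·50/10000⌋=6546; principal=229108-6546=222562; balance=1309341-222562=1086779
18. interest=⌊1086779·50/10000⌋=5433; principal=229108-5433=223675; balance=1086779-223675=863104
19. interest=⌊863104·50/10000⌋=4315; principal=229108-4315=224793; balance=863104-224793=638311
20. interest=⌊638311·50/10000⌋=3191; principal=229108-3191=225917; balance=638311-225917=412394
21. interest=⌊412394·50/10000⌋=2061; principal=229108-2061=227047; balance=412394-227047=185347
22. interest=⌊185347·50/10000⌋=926; principal=min(229108-926,185347)=185347; balance=185347-185347=0

1 23617 205491 4517930
2 22589 206519 4311411
3 21557 207551 4103860
4 20519 208589 3895271
5 19476 209632 3685639
6 18428 210680 3474959
7 17374 211734 3263225
8 16316 212792 3050433
9 15252 213856 2836577
10 14182 214926 2621651
11 13108 216000 2405651
12 12028 217080 2188571
13 10942 218166 1970405
14 9852 219256 1751149
15 8755 220353 1530796
16 7653 221455 1309341
17 6546 222562 1086779
18 5433 223675 863104
19 4315 224793 638311
20 3191 225917 412394
21 2061 227047 185347
22 926 185347 0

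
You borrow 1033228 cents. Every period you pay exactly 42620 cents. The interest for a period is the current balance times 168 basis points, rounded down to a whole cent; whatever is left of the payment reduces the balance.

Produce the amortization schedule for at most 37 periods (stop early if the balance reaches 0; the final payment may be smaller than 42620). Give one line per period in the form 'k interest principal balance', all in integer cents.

1 17358 25262 1007966
2 16933 25687 982279
3 16502 26118 956161
4 16063 26557 929604
5 15617 27003 902601
6 15163 27457 875144
7 14702 27918 847226
8 14233 28387 818839
9 13756 28864 789975
10 13271 29349 760626
11 12778 29842 730784
12 12277 30343 700441
13 11767 30853 669588
14 11249 31371 638217
15 10722 31898 606319
16 10186 32434 573885
17 9641 32979 540906
18 9087 33533 507373
19 8523 34097 473276
20 7951 34669 438607
21 7368 35252 403355
22 6776 35844 367511
23 6174 36446 331065
24 5561 37059 294006
25 4939 37681 256325
26 4306 38314 218011
27 3662 38958 179053
28 3008 39612 139441
29 2342 40278 99163
30 1665 40955 58208
31 977 41643 16565
32 278 16565 0

1. interest=⌊1033228·168/10000⌋=17358; principal=42620-17358=25262; balance=1033228-25262=1007966
2. interest=⌊1007966·168/10000⌋=16933; principal=42620-16933=25687; balance=1007966-25687=982279
3. interest=⌊982279·168/10000⌋=16502; principal=42620-16502=26118; balance=982279-26118=956161
4. interest=⌊956161·168/10000⌋=16063; principal=42620-16063=26557; balance=956161-26557=929604
5. interest=⌊929604·168/10000⌋=15617; principal=42620-15617=27003; balance=929604-27003=902601
6. interest=⌊902601·168/10000⌋=15163; principal=42620-15163=27457; balance=902601-27457=875144
7. interest=⌊875144·168/10000⌋=14702; principal=42620-14702=27918; balance=875144-27918=847226
8. interest=⌊847226·168/10000⌋=14233; principal=42620-14233=28387; balance=847226-28387=818839
9. interest=⌊818839·168/10000⌋=13756; principal=42620-13756=28864; balance=818839-28864=789975
10. interest=⌊789975·168/10000⌋=13271; principal=42620-13271=29349; balance=789975-29349=760626
11. interest=⌊760626·168/10000⌋=12778; principal=42620-12778=29842; balance=760626-29842=730784
12. interest=⌊730784·168/10000⌋=12277; principal=42620-12277=30343; balance=730784-30343=700441
13. interest=⌊700441·168/10000⌋=11767; principal=42620-11767=30853; balance=700441-30853=669588
14. interest=⌊669588·168/10000⌋=11249; principal=42620-11249=31371; balance=669588-31371=638217
15. interest=⌊638217·168/10000⌋=10722; principal=42620-10722=31898; balance=638217-31898=606319
16. interest=⌊606319·168/10000⌋=10186; principal=42620-10186=32434; balance=606319-32434=573885
17. interest=⌊573885·168/10000⌋=9641; principal=42620-9641=32979; balance=573885-32979=540906
18. interest=⌊540906·168/10000⌋=9087; principal=42620-9087=33533; balance=540906-33533=507373
19. interest=⌊507373·168/10000⌋=8523; principal=42620-8523=34097; balance=507373-34097=473276
20. interest=⌊473276·168/10000⌋=7951; principal=42620-7951=34669; balance=473276-34669=438607
21. interest=⌊438607·168/10000⌋=7368; principal=42620-7368=35252; balance=438607-35252=403355
22. interest=⌊403355·168/10000⌋=6776; principal=42620-6776=35844; balance=403355-35844=367511
23. interest=⌊367511·168/10000⌋=6174; principal=42620-6174=36446; balance=367511-36446=331065
24. interest=⌊331065·168/10000⌋=5561; principal=42620-5561=37059; balance=331065-37059=294006
25. interest=⌊294006·168/10000⌋=4939; principal=42620-4939=37681; balance=294006-37681=256325
26. interest=⌊256325·168/10000⌋=4306; principal=42620-4306=38314; balance=256325-38314=218011
27. interest=⌊218011·168/10000⌋=3662; principal=42620-3662=38958; balance=218011-38958=179053
28. interest=⌊179053·168/10000⌋=3008; principal=42620-3008=39612; balance=179053-39612=139441
29. interest=⌊139441·168/10000⌋=2342; principal=42620-2342=40278; balance=139441-40278=99163
30. interest=⌊99163·168/10000⌋=1665; principal=42620-1665=40955; balance=99163-40955=58208
31. interest=⌊58208·168/10000⌋=977; principal=42620-977=41643; balance=58208-41643=16565
32. interest=⌊16565·168/10000⌋=278; principal=min(42620-278,16565)=16565; balance=16565-16565=0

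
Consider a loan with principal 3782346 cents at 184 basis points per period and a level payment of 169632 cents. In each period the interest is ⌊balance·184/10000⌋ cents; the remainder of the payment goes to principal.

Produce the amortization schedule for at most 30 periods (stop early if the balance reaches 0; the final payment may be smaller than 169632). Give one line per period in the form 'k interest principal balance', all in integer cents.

1. interest=⌊3782346·184/10000⌋=69595; principal=169632-69595=100037; balance=3782346-100037=3682309
2. interest=⌊3682309·184/10000⌋=67754; principal=169632-67754=101878; balance=3682309-101878=3580431
3. interest=⌊3580431·184/10000⌋=65879; principal=169632-65879=103753; balance=3580431-103753=3476678
4. interest=⌊3476678·184/10000⌋=63970; principal=169632-63970=105662; balance=3476678-105662=3371016
5. interest=⌊3371016·184/10000⌋=62026; principal=169632-62026=107606; balance=3371016-107606=3263410
6. interest=⌊3263410·184/10000⌋=60046; principal=169632-60046=109586; balance=3263410-109586=3153824
7. interest=⌊3153824·184/10000⌋=58030; principal=169632-58030=111602; balance=3153824-111602=3042222
8. interest=⌊3042222·184/10000⌋=55976; principal=169632-55976=113656; balance=3042222-113656=2928566
9. interest=⌊2928566·184/10000⌋=53885; principal=169632-53885=115747; balance=2928566-115747=2812819
10. interest=⌊2812819·184/10000⌋=51755; principal=169632-51755=117877; balance=2812819-117877=2694942
11. interest=⌊2694942·184/10000⌋=49586; principal=169632-49586=120046; balance=2694942-120046=2574896
12. interest=⌊2574896·184/10000⌋=47378; principal=169632-47378=122254; balance=2574896-122254=2452642
13. interest=⌊2452642·184/10000⌋=45128; principal=169632-45128=124504; balance=2452642-124504=2328138
14. interest=⌊2328138·184/10000⌋=42837; principal=169632-42837=126795; balance=2328138-126795=2201343
15. interest=⌊2201343·184/10000⌋=40504; principal=169632-40504=129128; balance=2201343-129128=2072215
16. interest=⌊2072215·184/10000⌋=38128; principal=169632-38128=131504; balance=2072215-131504=1940711
17. interest=⌊1940711·184/10000⌋=35709; principal=169632-35709=133923; balance=1940711-133923=1806788
18. interest=⌊1806788·184/10000⌋=33244; principal=169632-33244=136388; balance=1806788-136388=1670400
19. interest=⌊1670400·184/10000⌋=30735; principal=169632-30735=138897; balance=1670400-138897=1531503
20. interest=⌊1531503·184/10000⌋=28179; principal=169632-28179=141453; balance=1531503-141453=1390050
21. interest=⌊1390050·184/10000⌋=25576; principal=169632-25576=144056; balance=1390050-144056=1245994
22. interest=⌊1245994·184/10000⌋=22926; principal=169632-22926=146706; balance=1245994-146706=1099288
23. interest=⌊1099288·184/10000⌋=20226; principal=169632-20226=149406; balance=1099288-149406=949882
24. interest=⌊949882·184/10000⌋=17477; principal=169632-17477=152155; balance=949882-152155=797727
25. interest=⌊797727·184/10000⌋=14678; principal=169632-14678=154954; balance=797727-154954=642773
26. interest=⌊642773·184/10000⌋=11827; principal=169632-11827=157805; balance=642773-157805=484968
27. interest=⌊484968·184/10000⌋=8923; principal=169632-8923=160709; balance=484968-160709=324259
28. interest=⌊324259·184/10000⌋=5966; principal=169632-5966=163666; balance=324259-163666=160593
29. interest=⌊160593·184/10000⌋=2954; principal=min(169632-2954,160593)=160593; balance=160593-160593=0

1 69595 100037 3682309
2 67754 101878 3580431
3 65879 103753 3476678
4 63970 105662 3371016
5 62026 107606 3263410
6 60046 109586 3153824
7 58030 111602 3042222
8 55976 113656 2928566
9 53885 115747 2812819
10 51755 117877 2694942
11 49586 120046 2574896
12 47378 122254 2452642
13 45128 124504 2328138
14 42837 126795 2201343
15 40504 129128 2072215
16 38128 131504 1940711
17 35709 133923 1806788
18 33244 136388 1670400
19 30735 138897 1531503
20 28179 141453 1390050
21 25576 144056 1245994
22 22926 146706 1099288
23 20226 149406 949882
24 17477 152155 797727
25 14678 154954 642773
26 11827 157805 484968
27 8923 160709 324259
28 5966 163666 160593
29 2954 160593 0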